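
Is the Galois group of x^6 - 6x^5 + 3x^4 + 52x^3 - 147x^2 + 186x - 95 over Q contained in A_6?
The polynomial is irreducible of degree 6 over Q. Its discriminant is 32289945753600, which is not a perfect square. A Galois group lies in the alternating group exactly when the discriminant is a square in Q, so the Galois group (S_3 x S_3) is not contained in A_6.

No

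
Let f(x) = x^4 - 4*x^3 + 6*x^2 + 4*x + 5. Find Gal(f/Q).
The polynomial is an irreducible quartic over Q and its discriminant is 331776 = 576^2, a perfect square, so the Galois group is contained in A_4. The resolvent cubic y^3 - 6*y^2 - 36*y + 24 is irreducible over Q. An irreducible resolvent with square discriminant gives A_4.

A_4, the alternating group on 4 letters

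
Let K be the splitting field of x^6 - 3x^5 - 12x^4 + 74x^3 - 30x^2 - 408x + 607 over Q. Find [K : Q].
18

The degree of the splitting field over Q equals the order of the Galois group, so first determine the group. The polynomial f is an irreducible sextic over Q, so G = Gal(f/Q) is one of the 16 transitive subgroups 6T1, ..., 6T16 of S_6. The discriminant of f is -89593002419787, which is not a perfect square, so G is not contained in A_6. The transitive groups of degree 6 not contained in A_6 are: C_6 (6T1, order 6), S_3 (6T2, order 6), D_6 (6T3, order 12), C_3 x S_3 (6T5, order 18), A_4 x C_2 (6T6, order 24), S_4 (6T8, order 24), S_3 x S_3 (6T9, order 36), S_4 x C_2 (6T11, order 48), (S_3 x S_3) : C_2 (6T13, order 72), PGL(2,5) (6T14, order 120), S_6 (6T16, order 720). By Dedekind's theorem, for a prime p not dividing disc(f) the degrees of the irreducible factors of f mod p form the cycle type of an element of G. Factoring f modulo the 33 such primes p <= 149 (skipping 3, 43, which divide the discriminant), each new pattern first appears at: mod 2: f = (x^6 + x^5 + 1), pattern 6; mod 7: f = (x + 1)(x + 2)(x + 3)(x^3 + 5x^2 + 3x + 2), pattern 3+1+1+1; mod 17: f = (x^2 + x + 8)(x^2 + 3x + 8)(x^2 + 10x + 14), pattern 2+2+2; mod 19: f = (x^3 + 2x^2 + 12x + 13)(x^3 + 14x^2 + 5x + 16), pattern 3+3; mod 73: f = (x + 5)(x + 25)(x + 28)(x + 31)(x + 61)(x + 66), pattern 1+1+1+1+1+1. No other pattern occurs in this range, so the set of observed cycle types is {6, 3+1+1+1, 2+2+2, 3+3, 1+1+1+1+1+1}. The candidates containing elements of all these cycle types are C_3 x S_3 (6T5) of order 18, S_3 x S_3 (6T9) of order 36, (S_3 x S_3) : C_2 (6T13) of order 72, S_6 (6T16) of order 720; the others are excluded. The observed types are precisely the cycle types that occur in C_3 x S_3 (6T5). Each of the other remaining candidates has further cycle types, and by the Chebotarev density theorem the matching factorization patterns would occur for a proportion of primes equal to their share of the group: S_3 x S_3 (6T9) additionally contains elements of type 2+2+1+1 (9 of its 36 elements, about 25% of primes); (S_3 x S_3) : C_2 (6T13) additionally contains elements of type 4+2, 3+2+1, 2+2+1+1, 2+1+1+1+1 (45 of its 72 elements, about 62% of primes); S_6 (6T16) additionally contains elements of type 5+1, 4+2, 4+1+1, 3+2+1, 2+2+1+1, 2+1+1+1+1 (504 of its 720 elements, about 70% of primes). None of the 33 primes tested shows any such pattern (for each of these groups the chance of that is below 10^-4), which rules them out. Hence G = C_3 x S_3 (6T5), of order 18. The Galois group C_3 x S_3 (6T5) has order 18, so the splitting field has degree 18 over Q.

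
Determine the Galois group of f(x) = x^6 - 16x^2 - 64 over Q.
The polynomial f is an irreducible sextic over Q, so G = Gal(f/Q) is one of the 16 transitive subgroups 6T1, ..., 6T16 of S_6. The discriminant of f is 36352603193344 = 6029312^2, a perfect square, so G is contained in A_6. The transitive groups of degree 6 contained in A_6 are: A_4 (6T4, order 12), S_4 (6T7, order 24), (C_3 x C_3) : C_4 (6T10, order 36), PSL(2,5) (6T12, order 60), A_6 (6T15, order 360). By Dedekind's theorem, for a prime p not dividing disc(f) the degrees of the irreducible factors of f mod p form the cycle type of an element of G. Factoring f modulo the 79 such primes p <= 419 (skipping 2, 23, which divide the discriminant), each new pattern first appears at: mod 3: f = (x^3 + x^2 + 2x + 1)(x^3 + 2x^2 + 2x + 2), pattern 3+3; mod 5: f = (x^2 + 2)(x^4 + 3x^2 + 3), pattern 4+2; mod 19: f = (x + 9)(x + 10)(x^2 + x + 3)(x^2 + 18x + 3), pattern 2+2+1+1; mod 223: f = (x + 32)(x + 67)(x + 109)(x + 114)(x + 156)(x + 191), pattern 1+1+1+1+1+1. No other pattern occurs in this range, so the set of observed cycle types is {3+3, 4+2, 2+2+1+1, 1+1+1+1+1+1}. The candidates containing elements of all these cycle types are S_4 (6T7) of order 24, (C_3 x C_3) : C_4 (6T10) of order 36, A_6 (6T15) of order 360; the others are excluded. The observed types are precisely the cycle types that occur in S_4 (6T7). Each of the other remaining candidates has further cycle types, and by the Chebotarev density theorem the matching factorization patterns would occur for a proportion of primes equal to their share of the group: (C_3 x C_3) : C_4 (6T10) additionally contains elements of type 3+1+1+1 (4 of its 36 elements, about 11% of primes); A_6 (6T15) additionally contains elements of type 5+1, 3+1+1+1 (184 of its 360 elements, about 51% of primes). None of the 79 primes tested shows any such pattern (for each of these groups the chance of that is below 10^-4), which rules them out. Hence G = S_4 (6T7), of order 24.

S_4 (also written S4+)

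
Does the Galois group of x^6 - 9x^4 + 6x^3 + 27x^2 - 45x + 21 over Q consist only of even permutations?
No

The polynomial is irreducible of degree 6 over Q. Its discriminant is -51195483, which is not a perfect square. A Galois group lies in the alternating group exactly when the discriminant is a square in Q, so the Galois group (C_3 x S_3) is not contained in A_6.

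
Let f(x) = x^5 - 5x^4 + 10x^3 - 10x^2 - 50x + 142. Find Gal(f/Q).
The polynomial f is an irreducible quintic over Q, so G = Gal(f/Q) is a transitive subgroup of S_5: one of C_5 (5T1, order 5), D_5 (5T2, order 10), F_20 (5T3, order 20), A_5 (5T4, order 60) or S_5 (5T5, order 120). The discriminant of f is 58564000000 = 242000^2, a perfect square, so G is contained in A_5. The transitive groups of degree 5 contained in A_5 are: C_5 (5T1, order 5), D_5 (5T2, order 10), A_5 (5T4, order 60). By Dedekind's theorem, for a prime p not dividing disc(f) the degrees of the irreducible factors of f mod p form the cycle type of an element of G. Factoring f modulo the 3 such primes p <= 13 (skipping 2, 5, 11, which divide the discriminant), each new pattern first appears at: mod 3: f = (x^5 + x^4 + x^3 + 2x^2 + x + 1), pattern 5; mod 13: f = (x + 5)(x + 7)(x^3 + 9x^2 + 10x + 10), pattern 3+1+1. No other pattern occurs in this range, so the set of observed cycle types is {5, 3+1+1}. Among the candidates above, the only group containing elements of all these cycle types is A_5 (5T4) — each of C_5 (5T1), D_5 (5T2) lacks at least one of them. Hence G = A_5 (5T4), of order 60.

A_5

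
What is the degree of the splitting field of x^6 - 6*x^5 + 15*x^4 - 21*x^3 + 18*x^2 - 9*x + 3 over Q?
The degree of the splitting field over Q equals the order of the Galois group, so first determine the group. The polynomial f is an irreducible sextic over Q, so G = Gal(f/Q) is one of the 16 transitive subgroups 6T1, ..., 6T16 of S_6. The discriminant of f is -19683, which is not a perfect square, so G is not contained in A_6. The transitive groups of degree 6 not contained in A_6 are: C_6 (6T1, order 6), S_3 (6T2, order 6), D_6 (6T3, order 12), C_3 x S_3 (6T5, order 18), A_4 x C_2 (6T6, order 24), S_4 (6T8, order 24), S_3 x S_3 (6T9, order 36), S_4 x C_2 (6T11, order 48), (S_3 x S_3) : C_2 (6T13, order 72), PGL(2,5) (6T14, order 120), S_6 (6T16, order 720). By Dedekind's theorem, for a prime p not dividing disc(f) the degrees of the irreducible factors of f mod p form the cycle type of an element of G. Factoring f modulo the 37 such primes p <= 163 (skipping 3, which divides the discriminant), each new pattern first appears at: mod 2: f = (x^6 + x^4 + x^3 + x + 1), pattern 6; mod 7: f = (x^3 + 4x^2 + 3x + 1)(x^3 + 4x^2 + 3x + 3), pattern 3+3; mod 17: f = (x^2 + 5x + 12)(x^2 + 11x + 6)(x^2 + 12x + 5), pattern 2+2+2; mod 19: f = (x + 3)(x + 4)(x + 5)(x + 8)(x + 15)(x + 16), pattern 1+1+1+1+1+1. No other pattern occurs in this range, so the set of observed cycle types is {6, 3+3, 2+2+2, 1+1+1+1+1+1}. The candidates containing elements of all these cycle types are C_6 (6T1) of order 6, D_6 (6T3) of order 12, C_3 x S_3 (6T5) of order 18, A_4 x C_2 (6T6) of order 24, S_3 x S_3 (6T9) of order 36, S_4 x C_2 (6T11) of order 48, (S_3 x S_3) : C_2 (6T13) of order 72, PGL(2,5) (6T14) of order 120, S_6 (6T16) of order 720; the others are excluded. The observed types are precisely the cycle types that occur in C_6 (6T1). Each of the other remaining candidates has further cycle types, and by the Chebotarev density theorem the matching factorization patterns would occur for a proportion of primes equal to their share of the group: D_6 (6T3) additionally contains elements of type 2+2+1+1 (3 of its 12 elements, about 25% of primes); C_3 x S_3 (6T5) additionally contains elements of type 3+1+1+1 (4 of its 18 elements, about 22% of primes); A_4 x C_2 (6T6) additionally contains elements of type 2+2+1+1, 2+1+1+1+1 (6 of its 24 elements, about 25% of primes); S_3 x S_3 (6T9) additionally contains elements of type 3+1+1+1, 2+2+1+1 (13 of its 36 elements, about 36% of primes); S_4 x C_2 (6T11) additionally contains elements of type 4+2, 4+1+1, 2+2+1+1, 2+1+1+1+1 (24 of its 48 elements, about 50% of primes); (S_3 x S_3) : C_2 (6T13) additionally contains elements of type 4+2, 3+2+1, 3+1+1+1, 2+2+1+1, 2+1+1+1+1 (49 of its 72 elements, about 68% of primes); PGL(2,5) (6T14) additionally contains elements of type 5+1, 4+1+1, 2+2+1+1 (69 of its 120 elements, about 58% of primes); S_6 (6T16) additionally contains elements of type 5+1, 4+2, 4+1+1, 3+2+1, 3+1+1+1, 2+2+1+1, 2+1+1+1+1 (544 of its 720 elements, about 76% of primes). None of the 37 primes tested shows any such pattern (for each of these groups the chance of that is below 10^-4), which rules them out. Hence G = C_6 (6T1), of order 6. The Galois group C_6 (6T1) has order 6, so the splitting field has degree 6 over Q.

6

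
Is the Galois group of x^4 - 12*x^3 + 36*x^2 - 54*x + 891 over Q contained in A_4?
The polynomial is irreducible of degree 4 over Q. Its discriminant is 103915847376, which is not a perfect square. A Galois group lies in the alternating group exactly when the discriminant is a square in Q, so the Galois group (S_4) is not contained in A_4.

No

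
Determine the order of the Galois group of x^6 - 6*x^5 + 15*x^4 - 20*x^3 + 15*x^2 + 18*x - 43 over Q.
360

The degree of the splitting field over Q equals the order of the Galois group, so first determine the group. The polynomial f is an irreducible sextic over Q, so G = Gal(f/Q) is one of the 16 transitive subgroups 6T1, ..., 6T16 of S_6. The discriminant of f is 746496000000 = 864000^2, a perfect square, so G is contained in A_6. The transitive groups of degree 6 contained in A_6 are: A_4 (6T4, order 12), S_4 (6T7, order 24), (C_3 x C_3) : C_4 (6T10, order 36), PSL(2,5) (6T12, order 60), A_6 (6T15, order 360). By Dedekind's theorem, for a prime p not dividing disc(f) the degrees of the irreducible factors of f mod p form the cycle type of an element of G. Factoring f modulo the 6 such primes p <= 23 (skipping 2, 3, 5, which divide the discriminant), each new pattern first appears at: mod 7: f = (x + 2)(x^5 + 6x^4 + 3x^3 + 2x^2 + 4x + 3), pattern 5+1; mod 23: f = (x + 6)(x + 11)(x + 20)(x^3 + 3x^2 + 4x + 8), pattern 3+1+1+1. No other pattern occurs in this range, so the set of observed cycle types is {5+1, 3+1+1+1}. Among the candidates above, the only group containing elements of all these cycle types is A_6 (6T15) — each of A_4 (6T4), S_4 (6T7), (C_3 x C_3) : C_4 (6T10), PSL(2,5) (6T12) lacks at least one of them. Hence G = A_6 (6T15), of order 360. The Galois group A_6 (6T15) has order 360, so the splitting field has degree 360 over Q.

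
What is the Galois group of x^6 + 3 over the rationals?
6T2: S_3

The polynomial f is an irreducible sextic over Q, so G = Gal(f/Q) is one of the 16 transitive subgroups 6T1, ..., 6T16 of S_6. The discriminant of f is -11337408, which is not a perfect square, so G is not contained in A_6. The transitive groups of degree 6 not contained in A_6 are: C_6 (6T1, order 6), S_3 (6T2, order 6), D_6 (6T3, order 12), C_3 x S_3 (6T5, order 18), A_4 x C_2 (6T6, order 24), S_4 (6T8, order 24), S_3 x S_3 (6T9, order 36), S_4 x C_2 (6T11, order 48), (S_3 x S_3) : C_2 (6T13, order 72), PGL(2,5) (6T14, order 120), S_6 (6T16, order 720). By Dedekind's theorem, for a prime p not dividing disc(f) the degrees of the irreducible factors of f mod p form the cycle type of an element of G. Factoring f modulo the 23 such primes p <= 97 (skipping 2, 3, which divide the discriminant), each new pattern first appears at: mod 5: f = (x^2 + 2)(x^2 + x + 2)(x^2 + 4x + 2), pattern 2+2+2; mod 7: f = (x^3 + 2)(x^3 + 5), pattern 3+3; mod 61: f = (x + 3)(x + 19)(x + 22)(x + 39)(x + 42)(x + 58), pattern 1+1+1+1+1+1. No other pattern occurs in this range, so the set of observed cycle types is {2+2+2, 3+3, 1+1+1+1+1+1}. The candidates containing elements of all these cycle types are C_6 (6T1) of order 6, S_3 (6T2) of order 6, D_6 (6T3) of order 12, C_3 x S_3 (6T5) of order 18, A_4 x C_2 (6T6) of order 24, S_4 (6T8) of order 24, S_3 x S_3 (6T9) of order 36, S_4 x C_2 (6T11) of order 48, (S_3 x S_3) : C_2 (6T13) of order 72, PGL(2,5) (6T14) of order 120, S_6 (6T16) of order 720; the others are excluded. The observed types are precisely the cycle types that occur in S_3 (6T2). Each of the other remaining candidates has further cycle types, and by the Chebotarev density theorem the matching factorization patterns would occur for a proportion of primes equal to their share of the group: C_6 (6T1) additionally contains elements of type 6 (2 of its 6 elements, about 33% of primes); D_6 (6T3) additionally contains elements of type 6, 2+2+1+1 (5 of its 12 elements, about 42% of primes); C_3 x S_3 (6T5) additionally contains elements of type 6, 3+1+1+1 (10 of its 18 elements, about 56% of primes); A_4 x C_2 (6T6) additionally contains elements of type 6, 2+2+1+1, 2+1+1+1+1 (14 of its 24 elements, about 58% of primes); S_4 (6T8) additionally contains elements of type 4+1+1, 2+2+1+1 (9 of its 24 elements, about 38% of primes); S_3 x S_3 (6T9) additionally contains elements of type 6, 3+1+1+1, 2+2+1+1 (25 of its 36 elements, about 69% of primes); S_4 x C_2 (6T11) additionally contains elements of type 6, 4+2, 4+1+1, 2+2+1+1, 2+1+1+1+1 (32 of its 48 elements, about 67% of primes); (S_3 x S_3) : C_2 (6T13) additionally contains elements of type 6, 4+2, 3+2+1, 3+1+1+1, 2+2+1+1, 2+1+1+1+1 (61 of its 72 elements, about 85% of primes); PGL(2,5) (6T14) additionally contains elements of type 6, 5+1, 4+1+1, 2+2+1+1 (89 of its 120 elements, about 74% of primes); S_6 (6T16) additionally contains elements of type 6, 5+1, 4+2, 4+1+1, 3+2+1, 3+1+1+1, 2+2+1+1, 2+1+1+1+1 (664 of its 720 elements, about 92% of primes). None of the 23 primes tested shows any such pattern (for each of these groups the chance of that is below 10^-4), which rules them out. Hence G = S_3 (6T2), of order 6.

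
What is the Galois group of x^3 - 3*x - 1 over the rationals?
C_3, A_3

The polynomial is an irreducible cubic over Q and its discriminant is 81 = 9^2, a perfect square. For an irreducible cubic, a square discriminant forces the Galois group to be A_3, the cyclic group of order 3.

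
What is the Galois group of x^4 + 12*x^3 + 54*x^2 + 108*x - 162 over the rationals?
D_4, the dihedral group of order 8

The polynomial is an irreducible quartic over Q and its discriminant is -3673320192, which is not a perfect square, so the Galois group is not contained in A_4. The resolvent cubic y^3 - 54*y^2 + 1944*y - 23328 has exactly one rational root, so the Galois group is C_4 or D_4. The quartic remains irreducible over Q(sqrt(disc)), so the group is D_4.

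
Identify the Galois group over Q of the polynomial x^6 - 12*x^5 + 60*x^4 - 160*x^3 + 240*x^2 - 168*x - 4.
The polynomial f is an irreducible sextic over Q, so G = Gal(f/Q) is one of the 16 transitive subgroups 6T1, ..., 6T16 of S_6. The discriminant of f is 746496000000 = 864000^2, a perfect square, so G is contained in A_6. The transitive groups of degree 6 contained in A_6 are: A_4 (6T4, order 12), S_4 (6T7, order 24), (C_3 x C_3) : C_4 (6T10, order 36), PSL(2,5) (6T12, order 60), A_6 (6T15, order 360). By Dedekind's theorem, for a prime p not dividing disc(f) the degrees of the irreducible factors of f mod p form the cycle type of an element of G. Factoring f modulo the 6 such primes p <= 23 (skipping 2, 3, 5, which divide the discriminant), each new pattern first appears at: mod 7: f = (x + 1)(x^5 + x^4 + 3x^3 + 5x^2 + 4x + 3), pattern 5+1; mod 23: f = (x + 5)(x + 10)(x + 19)(x^3 + x + 6), pattern 3+1+1+1. No other pattern occurs in this range, so the set of observed cycle types is {5+1, 3+1+1+1}. Among the candidates above, the only group containing elements of all these cycle types is A_6 (6T15) — each of A_4 (6T4), S_4 (6T7), (C_3 x C_3) : C_4 (6T10), PSL(2,5) (6T12) lacks at least one of them. Hence G = A_6 (6T15), of order 360.

A_6 (order 360)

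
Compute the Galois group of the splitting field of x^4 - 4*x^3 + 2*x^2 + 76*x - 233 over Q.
The polynomial is an irreducible quartic over Q and its discriminant is -1313998848, which is not a perfect square, so the Galois group is not contained in A_4. The resolvent cubic y^3 - 2*y^2 + 628*y - 3912 has exactly one rational root, so the Galois group is C_4 or D_4. The quartic remains irreducible over Q(sqrt(disc)), so the group is D_4.

D_4 (order 8)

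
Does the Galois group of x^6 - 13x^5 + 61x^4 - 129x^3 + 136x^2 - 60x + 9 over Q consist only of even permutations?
Yes

The polynomial is irreducible of degree 6 over Q. Its discriminant is 1064390625 = 32625^2, a perfect square. A Galois group lies in the alternating group exactly when the discriminant is a square in Q, so the Galois group ((C_3 x C_3) : C_4) is contained in A_6.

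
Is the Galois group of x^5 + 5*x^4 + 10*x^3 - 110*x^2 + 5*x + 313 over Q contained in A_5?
No

The polynomial is irreducible of degree 5 over Q. Its discriminant is 165888000000000, which is not a perfect square. A Galois group lies in the alternating group exactly when the discriminant is a square in Q, so the Galois group (F_20) is not contained in A_5.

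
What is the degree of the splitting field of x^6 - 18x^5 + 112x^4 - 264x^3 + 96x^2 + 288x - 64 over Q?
The degree of the splitting field over Q equals the order of the Galois group, so first determine the group. The polynomial f is an irreducible sextic over Q, so G = Gal(f/Q) is one of the 16 transitive subgroups 6T1, ..., 6T16 of S_6. The discriminant of f is 870211913777152, which is not a perfect square, so G is not contained in A_6. The transitive groups of degree 6 not contained in A_6 are: C_6 (6T1, order 6), S_3 (6T2, order 6), D_6 (6T3, order 12), C_3 x S_3 (6T5, order 18), A_4 x C_2 (6T6, order 24), S_4 (6T8, order 24), S_3 x S_3 (6T9, order 36), S_4 x C_2 (6T11, order 48), (S_3 x S_3) : C_2 (6T13, order 72), PGL(2,5) (6T14, order 120), S_6 (6T16, order 720). By Dedekind's theorem, for a prime p not dividing disc(f) the degrees of the irreducible factors of f mod p form the cycle type of an element of G. Factoring f modulo the 23 such primes p <= 97 (skipping 2, 37, which divide the discriminant), each new pattern first appears at: mod 3: f = (x^3 + x^2 + x + 2)(x^3 + 2x^2 + x + 1), pattern 3+3; mod 5: f = (x^2 + x + 2)(x^2 + 2x + 4)(x^2 + 4x + 2), pattern 2+2+2; mod 67: f = (x + 2)(x + 3)(x + 27)(x + 34)(x + 58)(x + 59), pattern 1+1+1+1+1+1. No other pattern occurs in this range, so the set of observed cycle types is {3+3, 2+2+2, 1+1+1+1+1+1}. The candidates containing elements of all these cycle types are C_6 (6T1) of order 6, S_3 (6T2) of order 6, D_6 (6T3) of order 12, C_3 x S_3 (6T5) of order 18, A_4 x C_2 (6T6) of order 24, S_4 (6T8) of order 24, S_3 x S_3 (6T9) of order 36, S_4 x C_2 (6T11) of order 48, (S_3 x S_3) : C_2 (6T13) of order 72, PGL(2,5) (6T14) of order 120, S_6 (6T16) of order 720; the others are excluded. The observed types are precisely the cycle types that occur in S_3 (6T2). Each of the other remaining candidates has further cycle types, and by the Chebotarev density theorem the matching factorization patterns would occur for a proportion of primes equal to their share of the group: C_6 (6T1) additionally contains elements of type 6 (2 of its 6 elements, about 33% of primes); D_6 (6T3) additionally contains elements of type 6, 2+2+1+1 (5 of its 12 elements, about 42% of primes); C_3 x S_3 (6T5) additionally contains elements of type 6, 3+1+1+1 (10 of its 18 elements, about 56% of primes); A_4 x C_2 (6T6) additionally contains elements of type 6, 2+2+1+1, 2+1+1+1+1 (14 of its 24 elements, about 58% of primes); S_4 (6T8) additionally contains elements of type 4+1+1, 2+2+1+1 (9 of its 24 elements, about 38% of primes); S_3 x S_3 (6T9) additionally contains elements of type 6, 3+1+1+1, 2+2+1+1 (25 of its 36 elements, about 69% of primes); S_4 x C_2 (6T11) additionally contains elements of type 6, 4+2, 4+1+1, 2+2+1+1, 2+1+1+1+1 (32 of its 48 elements, about 67% of primes); (S_3 x S_3) : C_2 (6T13) additionally contains elements of type 6, 4+2, 3+2+1, 3+1+1+1, 2+2+1+1, 2+1+1+1+1 (61 of its 72 elements, about 85% of primes); PGL(2,5) (6T14) additionally contains elements of type 6, 5+1, 4+1+1, 2+2+1+1 (89 of its 120 elements, about 74% of primes); S_6 (6T16) additionally contains elements of type 6, 5+1, 4+2, 4+1+1, 3+2+1, 3+1+1+1, 2+2+1+1, 2+1+1+1+1 (664 of its 720 elements, about 92% of primes). None of the 23 primes tested shows any such pattern (for each of these groups the chance of that is below 10^-4), which rules them out. Hence G = S_3 (6T2), of order 6. The Galois group S_3 (6T2) has order 6, so the splitting field has degree 6 over Q.

6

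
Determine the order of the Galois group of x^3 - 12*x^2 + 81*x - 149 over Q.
6

The degree of the splitting field over Q equals the order of the Galois group, so first determine the group. The polynomial is an irreducible cubic over Q and its discriminant is -203391, which is not a perfect square. For an irreducible cubic, a non-square discriminant gives Galois group S_3. The Galois group S_3 (3T2) has order 6, so the splitting field has degree 6 over Q.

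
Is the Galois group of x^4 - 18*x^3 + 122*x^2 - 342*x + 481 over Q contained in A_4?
The polynomial is irreducible of degree 4 over Q. Its discriminant is 1545433344 = 39312^2, a perfect square. A Galois group lies in the alternating group exactly when the discriminant is a square in Q, so the Galois group (V_4) is contained in A_4.

Yes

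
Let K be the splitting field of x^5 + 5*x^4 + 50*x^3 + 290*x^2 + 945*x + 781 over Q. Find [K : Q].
60

The degree of the splitting field over Q equals the order of the Galois group, so first determine the group. The polynomial f is an irreducible quintic over Q, so G = Gal(f/Q) is a transitive subgroup of S_5: one of C_5 (5T1, order 5), D_5 (5T2, order 10), F_20 (5T3, order 20), A_5 (5T4, order 60) or S_5 (5T5, order 120). The discriminant of f is 9333105664000000 = 96608000^2, a perfect square, so G is contained in A_5. The transitive groups of degree 5 contained in A_5 are: C_5 (5T1, order 5), D_5 (5T2, order 10), A_5 (5T4, order 60). By Dedekind's theorem, for a prime p not dividing disc(f) the degrees of the irreducible factors of f mod p form the cycle type of an element of G. Factoring f modulo the 2 such primes p <= 7 (skipping 2, 5, which divide the discriminant), each new pattern first appears at: mod 3: f = (x^5 + 2x^4 + 2x^3 + 2x^2 + 1), pattern 5; mod 7: f = (x + 2)(x + 6)(x^3 + 4x^2 + 6x + 5), pattern 3+1+1. No other pattern occurs in this range, so the set of observed cycle types is {5, 3+1+1}. Among the candidates above, the only group containing elements of all these cycle types is A_5 (5T4) — each of C_5 (5T1), D_5 (5T2) lacks at least one of them. Hence G = A_5 (5T4), of order 60. The Galois group A_5 (5T4) has order 60, so the splitting field has degree 60 over Q.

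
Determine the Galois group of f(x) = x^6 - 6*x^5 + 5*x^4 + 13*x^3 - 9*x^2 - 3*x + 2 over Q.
PSL(2,5)

The polynomial f is an irreducible sextic over Q, so G = Gal(f/Q) is one of the 16 transitive subgroups 6T1, ..., 6T16 of S_6. The discriminant of f is 30991489 = 5567^2, a perfect square, so G is contained in A_6. The transitive groups of degree 6 contained in A_6 are: A_4 (6T4, order 12), S_4 (6T7, order 24), (C_3 x C_3) : C_4 (6T10, order 36), PSL(2,5) (6T12, order 60), A_6 (6T15, order 360). By Dedekind's theorem, for a prime p not dividing disc(f) the degrees of the irreducible factors of f mod p form the cycle type of an element of G. Factoring f modulo the 21 such primes p <= 79 (skipping 19, which divides the discriminant), each new pattern first appears at: mod 2: f = (x)(x^5 + x^3 + x^2 + x + 1), pattern 5+1; mod 7: f = (x^3 + 2x^2 + 4x + 5)(x^3 + 6x^2 + 3x + 6), pattern 3+3; mod 61: f = (x + 36)(x + 58)(x^2 + 9x + 38)(x^2 + 13x + 25), pattern 2+2+1+1. No other pattern occurs in this range, so the set of observed cycle types is {5+1, 3+3, 2+2+1+1}. The candidates containing elements of all these cycle types are PSL(2,5) (6T12) of order 60, A_6 (6T15) of order 360; the others are excluded. The observed types are precisely the cycle types that occur in PSL(2,5) (6T12) (apart from the identity). Each of the other remaining candidates has further cycle types, and by the Chebotarev density theorem the matching factorization patterns would occur for a proportion of primes equal to their share of the group: A_6 (6T15) additionally contains elements of type 4+2, 3+1+1+1 (130 of its 360 elements, about 36% of primes). None of the 21 primes tested shows any such pattern (for each of these groups the chance of that is below 10^-4), which rules them out. Hence G = PSL(2,5) (6T12), of order 60.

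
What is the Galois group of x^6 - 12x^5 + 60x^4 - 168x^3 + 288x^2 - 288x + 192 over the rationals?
C_6

The polynomial f is an irreducible sextic over Q, so G = Gal(f/Q) is one of the 16 transitive subgroups 6T1, ..., 6T16 of S_6. The discriminant of f is -21134460321792, which is not a perfect square, so G is not contained in A_6. The transitive groups of degree 6 not contained in A_6 are: C_6 (6T1, order 6), S_3 (6T2, order 6), D_6 (6T3, order 12), C_3 x S_3 (6T5, order 18), A_4 x C_2 (6T6, order 24), S_4 (6T8, order 24), S_3 x S_3 (6T9, order 36), S_4 x C_2 (6T11, order 48), (S_3 x S_3) : C_2 (6T13, order 72), PGL(2,5) (6T14, order 120), S_6 (6T16, order 720). By Dedekind's theorem, for a prime p not dividing disc(f) the degrees of the irreducible factors of f mod p form the cycle type of an element of G. Factoring f modulo the 37 such primes p <= 167 (skipping 2, 3, which divide the discriminant), each new pattern first appears at: mod 5: f = (x^6 + 3x^5 + 2x^3 + 3x^2 + 2x + 2), pattern 6; mod 7: f = (x^3 + x^2 + 5x + 1)(x^3 + x^2 + 5x + 3), pattern 3+3; mod 17: f = (x^2 + 5x + 7)(x^2 + 7x + 3)(x^2 + 10x + 14), pattern 2+2+2; mod 19: f = (x + 6)(x + 8)(x + 10)(x + 11)(x + 13)(x + 16), pattern 1+1+1+1+1+1. No other pattern occurs in this range, so the set of observed cycle types is {6, 3+3, 2+2+2, 1+1+1+1+1+1}. The candidates containing elements of all these cycle types are C_6 (6T1) of order 6, D_6 (6T3) of order 12, C_3 x S_3 (6T5) of order 18, A_4 x C_2 (6T6) of order 24, S_3 x S_3 (6T9) of order 36, S_4 x C_2 (6T11) of order 48, (S_3 x S_3) : C_2 (6T13) of order 72, PGL(2,5) (6T14) of order 120, S_6 (6T16) of order 720; the others are excluded. The observed types are precisely the cycle types that occur in C_6 (6T1). Each of the other remaining candidates has further cycle types, and by the Chebotarev density theorem the matching factorization patterns would occur for a proportion of primes equal to their share of the group: D_6 (6T3) additionally contains elements of type 2+2+1+1 (3 of its 12 elements, about 25% of primes); C_3 x S_3 (6T5) additionally contains elements of type 3+1+1+1 (4 of its 18 elements, about 22% of primes); A_4 x C_2 (6T6) additionally contains elements of type 2+2+1+1, 2+1+1+1+1 (6 of its 24 elements, about 25% of primes); S_3 x S_3 (6T9) additionally contains elements of type 3+1+1+1, 2+2+1+1 (13 of its 36 elements, about 36% of primes); S_4 x C_2 (6T11) additionally contains elements of type 4+2, 4+1+1, 2+2+1+1, 2+1+1+1+1 (24 of its 48 elements, about 50% of primes); (S_3 x S_3) : C_2 (6T13) additionally contains elements of type 4+2, 3+2+1, 3+1+1+1, 2+2+1+1, 2+1+1+1+1 (49 of its 72 elements, about 68% of primes); PGL(2,5) (6T14) additionally contains elements of type 5+1, 4+1+1, 2+2+1+1 (69 of its 120 elements, about 58% of primes); S_6 (6T16) additionally contains elements of type 5+1, 4+2, 4+1+1, 3+2+1, 3+1+1+1, 2+2+1+1, 2+1+1+1+1 (544 of its 720 elements, about 76% of primes). None of the 37 primes tested shows any such pattern (for each of these groups the chance of that is below 10^-4), which rules them out. Hence G = C_6 (6T1), of order 6.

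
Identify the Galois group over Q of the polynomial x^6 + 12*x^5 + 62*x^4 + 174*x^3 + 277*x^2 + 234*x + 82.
(S_3 x S_3) : C_2, the group 6T13 of order 72

The polynomial f is an irreducible sextic over Q, so G = Gal(f/Q) is one of the 16 transitive subgroups 6T1, ..., 6T16 of S_6. The discriminant of f is -187648, which is not a perfect square, so G is not contained in A_6. The transitive groups of degree 6 not contained in A_6 are: C_6 (6T1, order 6), S_3 (6T2, order 6), D_6 (6T3, order 12), C_3 x S_3 (6T5, order 18), A_4 x C_2 (6T6, order 24), S_4 (6T8, order 24), S_3 x S_3 (6T9, order 36), S_4 x C_2 (6T11, order 48), (S_3 x S_3) : C_2 (6T13, order 72), PGL(2,5) (6T14, order 120), S_6 (6T16, order 720). By Dedekind's theorem, for a prime p not dividing disc(f) the degrees of the irreducible factors of f mod p form the cycle type of an element of G. Factoring f modulo the 29 such primes p <= 113 (skipping 2, which divides the discriminant), each new pattern first appears at: mod 3: f = (x^6 + 2x^4 + x^2 + 1), pattern 6; mod 5: f = (x + 3)(x^2 + 3x + 4)(x^3 + x^2 + 3x + 1), pattern 3+2+1; mod 7: f = (x^2 + 5x + 5)(x^4 + x^2 + x + 1), pattern 4+2; mod 17: f = (x^3 + 6x^2 + 13x + 5)(x^3 + 6x^2 + 13x + 13), pattern 3+3; mod 19: f = (x^2 + 7x + 3)(x^2 + 11x + 4)(x^2 + 13x + 10), pattern 2+2+2; mod 37: f = (x + 5)(x + 18)(x^2 + x + 8)(x^2 + 25x + 7), pattern 2+2+1+1; mod 41: f = (x)(x + 21)(x + 26)(x^3 + 6x^2 + 13x + 18), pattern 3+1+1+1; mod 113: f = (x + 36)(x + 92)(x + 94)(x + 104)(x^2 + 25x + 36), pattern 2+1+1+1+1. No other pattern occurs in this range, so the set of observed cycle types is {6, 3+2+1, 4+2, 3+3, 2+2+2, 2+2+1+1, 3+1+1+1, 2+1+1+1+1}. The candidates containing elements of all these cycle types are (S_3 x S_3) : C_2 (6T13) of order 72, S_6 (6T16) of order 720; the others are excluded. The observed types are precisely the cycle types that occur in (S_3 x S_3) : C_2 (6T13) (apart from the identity). Each of the other remaining candidates has further cycle types, and by the Chebotarev density theorem the matching factorization patterns would occur for a proportion of primes equal to their share of the group: S_6 (6T16) additionally contains elements of type 5+1, 4+1+1 (234 of its 720 elements, about 32% of primes). None of the 29 primes tested shows any such pattern (for each of these groups the chance of that is below 10^-4), which rules them out. Hence G = (S_3 x S_3) : C_2 (6T13), of order 72.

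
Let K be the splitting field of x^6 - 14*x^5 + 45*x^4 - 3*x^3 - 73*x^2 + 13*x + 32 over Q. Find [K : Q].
60

The degree of the splitting field over Q equals the order of the Galois group, so first determine the group. The polynomial f is an irreducible sextic over Q, so G = Gal(f/Q) is one of the 16 transitive subgroups 6T1, ..., 6T16 of S_6. The discriminant of f is 3646117689361 = 1909481^2, a perfect square, so G is contained in A_6. The transitive groups of degree 6 contained in A_6 are: A_4 (6T4, order 12), S_4 (6T7, order 24), (C_3 x C_3) : C_4 (6T10, order 36), PSL(2,5) (6T12, order 60), A_6 (6T15, order 360). By Dedekind's theorem, for a prime p not dividing disc(f) the degrees of the irreducible factors of f mod p form the cycle type of an element of G. Factoring f modulo the 21 such primes p <= 83 (skipping 7, 19, which divide the discriminant), each new pattern first appears at: mod 2: f = (x)(x^5 + x^3 + x^2 + x + 1), pattern 5+1; mod 11: f = (x^3 + x^2 + 9x + 6)(x^3 + 7x^2 + 7x + 9), pattern 3+3; mod 61: f = (x + 35)(x + 58)(x^2 + 38x + 23)(x^2 + 38x + 33), pattern 2+2+1+1. No other pattern occurs in this range, so the set of observed cycle types is {5+1, 3+3, 2+2+1+1}. The candidates containing elements of all these cycle types are PSL(2,5) (6T12) of order 60, A_6 (6T15) of order 360; the others are excluded. The observed types are precisely the cycle types that occur in PSL(2,5) (6T12) (apart from the identity). Each of the other remaining candidates has further cycle types, and by the Chebotarev density theorem the matching factorization patterns would occur for a proportion of primes equal to their share of the group: A_6 (6T15) additionally contains elements of type 4+2, 3+1+1+1 (130 of its 360 elements, about 36% of primes). None of the 21 primes tested shows any such pattern (for each of these groups the chance of that is below 10^-4), which rules them out. Hence G = PSL(2,5) (6T12), of order 60. The Galois group PSL(2,5) (6T12) has order 60, so the splitting field has degree 60 over Q.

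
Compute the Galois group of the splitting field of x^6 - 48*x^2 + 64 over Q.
The polynomial f is an irreducible sextic over Q, so G = Gal(f/Q) is one of the 16 transitive subgroups 6T1, ..., 6T16 of S_6. The discriminant of f is -450868486864896, which is not a perfect square, so G is not contained in A_6. The transitive groups of degree 6 not contained in A_6 are: C_6 (6T1, order 6), S_3 (6T2, order 6), D_6 (6T3, order 12), C_3 x S_3 (6T5, order 18), A_4 x C_2 (6T6, order 24), S_4 (6T8, order 24), S_3 x S_3 (6T9, order 36), S_4 x C_2 (6T11, order 48), (S_3 x S_3) : C_2 (6T13, order 72), PGL(2,5) (6T14, order 120), S_6 (6T16, order 720). By Dedekind's theorem, for a prime p not dividing disc(f) the degrees of the irreducible factors of f mod p form the cycle type of an element of G. Factoring f modulo the 33 such primes p <= 149 (skipping 2, 3, which divide the discriminant), each new pattern first appears at: mod 5: f = (x^3 + x^2 + 3x + 1)(x^3 + 4x^2 + 3x + 4), pattern 3+3; mod 7: f = (x^6 + x^2 + 1), pattern 6; mod 17: f = (x + 1)(x + 16)(x^2 + 6)(x^2 + 12), pattern 2+2+1+1; mod 19: f = (x + 3)(x + 6)(x + 13)(x + 16)(x^2 + 7), pattern 2+1+1+1+1; mod 71: f = (x^2 + 29)(x^2 + 49)(x^2 + 64), pattern 2+2+2. No other pattern occurs in this range, so the set of observed cycle types is {3+3, 6, 2+2+1+1, 2+1+1+1+1, 2+2+2}. The candidates containing elements of all these cycle types are A_4 x C_2 (6T6) of order 24, S_4 x C_2 (6T11) of order 48, (S_3 x S_3) : C_2 (6T13) of order 72, S_6 (6T16) of order 720; the others are excluded. The observed types are precisely the cycle types that occur in A_4 x C_2 (6T6) (apart from the identity). Each of the other remaining candidates has further cycle types, and by the Chebotarev density theorem the matching factorization patterns would occur for a proportion of primes equal to their share of the group: S_4 x C_2 (6T11) additionally contains elements of type 4+2, 4+1+1 (12 of its 48 elements, about 25% of primes); (S_3 x S_3) : C_2 (6T13) additionally contains elements of type 4+2, 3+2+1, 3+1+1+1 (34 of its 72 elements, about 47% of primes); S_6 (6T16) additionally contains elements of type 5+1, 4+2, 4+1+1, 3+2+1, 3+1+1+1 (484 of its 720 elements, about 67% of primes). None of the 33 primes tested shows any such pattern (for each of these groups the chance of that is below 10^-4), which rules them out. Hence G = A_4 x C_2 (6T6), of order 24.

A_4 x C_2 (also written A4xC2)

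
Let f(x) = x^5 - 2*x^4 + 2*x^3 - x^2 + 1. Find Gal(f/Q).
D_5 (also written D5)

The polynomial f is an irreducible quintic over Q, so G = Gal(f/Q) is a transitive subgroup of S_5: one of C_5 (5T1, order 5), D_5 (5T2, order 10), F_20 (5T3, order 20), A_5 (5T4, order 60) or S_5 (5T5, order 120). The discriminant of f is 2209 = 47^2, a perfect square, so G is contained in A_5. The transitive groups of degree 5 contained in A_5 are: C_5 (5T1, order 5), D_5 (5T2, order 10), A_5 (5T4, order 60). By Dedekind's theorem, for a prime p not dividing disc(f) the degrees of the irreducible factors of f mod p form the cycle type of an element of G. Factoring f modulo the 23 such primes p <= 89 (skipping 47, which divides the discriminant), each new pattern first appears at: mod 2: f = (x^5 + x^2 + 1), pattern 5; mod 5: f = (x + 1)(x^2 + 2)(x^2 + 2x + 3), pattern 2+2+1; mod 83: f = (x + 2)(x + 12)(x + 15)(x + 23)(x + 29), pattern 1+1+1+1+1. No other pattern occurs in this range, so the set of observed cycle types is {5, 2+2+1, 1+1+1+1+1}. The candidates containing elements of all these cycle types are D_5 (5T2) of order 10, A_5 (5T4) of order 60; the others are excluded. The observed types are precisely the cycle types that occur in D_5 (5T2). Each of the other remaining candidates has further cycle types, and by the Chebotarev density theorem the matching factorization patterns would occur for a proportion of primes equal to their share of the group: A_5 (5T4) additionally contains elements of type 3+1+1 (20 of its 60 elements, about 33% of primes). None of the 23 primes tested shows any such pattern (for each of these groups the chance of that is below 10^-4), which rules them out. Hence G = D_5 (5T2), of order 10.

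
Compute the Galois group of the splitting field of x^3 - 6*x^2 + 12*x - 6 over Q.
3T2: S_3

The polynomial is an irreducible cubic over Q and its discriminant is -108, which is not a perfect square. For an irreducible cubic, a non-square discriminant gives Galois group S_3.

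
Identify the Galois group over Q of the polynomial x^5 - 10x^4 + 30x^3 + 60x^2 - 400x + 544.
The polynomial f is an irreducible quintic over Q, so G = Gal(f/Q) is a transitive subgroup of S_5: one of C_5 (5T1, order 5), D_5 (5T2, order 10), F_20 (5T3, order 20), A_5 (5T4, order 60) or S_5 (5T5, order 120). The discriminant of f is 23040000000000 = 4800000^2, a perfect square, so G is contained in A_5. The transitive groups of degree 5 contained in A_5 are: C_5 (5T1, order 5), D_5 (5T2, order 10), A_5 (5T4, order 60). By Dedekind's theorem, for a prime p not dividing disc(f) the degrees of the irreducible factors of f mod p form the cycle type of an element of G. Factoring f modulo the 23 such primes p <= 101 (skipping 2, 3, 5, which divide the discriminant), each new pattern first appears at: mod 7: f = (x^5 + 4x^4 + 2x^3 + 4x^2 + 6x + 5), pattern 5; mod 17: f = (x)(x^2 + 10x + 1)(x^2 + 14x + 8), pattern 2+2+1. No other pattern occurs in this range, so the set of observed cycle types is {5, 2+2+1}. The candidates containing elements of all these cycle types are D_5 (5T2) of order 10, A_5 (5T4) of order 60; the others are excluded. The observed types are precisely the cycle types that occur in D_5 (5T2) (apart from the identity). Each of the other remaining candidates has further cycle types, and by the Chebotarev density theorem the matching factorization patterns would occur for a proportion of primes equal to their share of the group: A_5 (5T4) additionally contains elements of type 3+1+1 (20 of its 60 elements, about 33% of primes). None of the 23 primes tested shows any such pattern (for each of these groups the chance of that is below 10^-4), which rules them out. Hence G = D_5 (5T2), of order 10.

D_5 (order 10)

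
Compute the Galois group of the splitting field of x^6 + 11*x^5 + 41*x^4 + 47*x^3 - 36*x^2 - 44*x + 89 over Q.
The polynomial f is an irreducible sextic over Q, so G = Gal(f/Q) is one of the 16 transitive subgroups 6T1, ..., 6T16 of S_6. The discriminant of f is 1064390625 = 32625^2, a perfect square, so G is contained in A_6. The transitive groups of degree 6 contained in A_6 are: A_4 (6T4, order 12), S_4 (6T7, order 24), (C_3 x C_3) : C_4 (6T10, order 36), PSL(2,5) (6T12, order 60), A_6 (6T15, order 360). By Dedekind's theorem, for a prime p not dividing disc(f) the degrees of the irreducible factors of f mod p form the cycle type of an element of G. Factoring f modulo the 19 such primes p <= 79 (skipping 3, 5, 29, which divide the discriminant), each new pattern first appears at: mod 2: f = (x^2 + x + 1)(x^4 + x + 1), pattern 4+2; mod 11: f = (x^3 + 5x^2 + 5x + 10)(x^3 + 6x^2 + 6x + 10), pattern 3+3; mod 19: f = (x + 9)(x + 13)(x^2 + 10x + 3)(x^2 + 17x + 12), pattern 2+2+1+1; mod 61: f = (x + 7)(x + 54)(x + 58)(x^3 + 14x^2 + 10x + 6), pattern 3+1+1+1. No other pattern occurs in this range, so the set of observed cycle types is {4+2, 3+3, 2+2+1+1, 3+1+1+1}. The candidates containing elements of all these cycle types are (C_3 x C_3) : C_4 (6T10) of order 36, A_6 (6T15) of order 360; the others are excluded. The observed types are precisely the cycle types that occur in (C_3 x C_3) : C_4 (6T10) (apart from the identity). Each of the other remaining candidates has further cycle types, and by the Chebotarev density theorem the matching factorization patterns would occur for a proportion of primes equal to their share of the group: A_6 (6T15) additionally contains elements of type 5+1 (144 of its 360 elements, about 40% of primes). None of the 19 primes tested shows any such pattern (for each of these groups the chance of that is below 10^-4), which rules them out. Hence G = (C_3 x C_3) : C_4 (6T10), of order 36.

6T10: (C_3 x C_3) : C_4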